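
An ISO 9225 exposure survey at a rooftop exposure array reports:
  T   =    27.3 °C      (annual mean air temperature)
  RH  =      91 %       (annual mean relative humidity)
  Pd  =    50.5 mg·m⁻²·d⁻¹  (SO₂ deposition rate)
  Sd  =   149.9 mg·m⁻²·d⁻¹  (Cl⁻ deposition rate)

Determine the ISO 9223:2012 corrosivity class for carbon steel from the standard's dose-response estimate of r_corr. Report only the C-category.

carbon steel: temperature factor f = -0.054·(17.3) = -0.9342
  sulphur-dioxide contribution → 32.99 μm/a
  chloride contribution → 136.8 μm/a
  total first-year rate 169.8 μm/a
ISO 9223 Table 2 (carbon steel): 80 < 170 ≤ 200 μm/a ⇒ C5

C5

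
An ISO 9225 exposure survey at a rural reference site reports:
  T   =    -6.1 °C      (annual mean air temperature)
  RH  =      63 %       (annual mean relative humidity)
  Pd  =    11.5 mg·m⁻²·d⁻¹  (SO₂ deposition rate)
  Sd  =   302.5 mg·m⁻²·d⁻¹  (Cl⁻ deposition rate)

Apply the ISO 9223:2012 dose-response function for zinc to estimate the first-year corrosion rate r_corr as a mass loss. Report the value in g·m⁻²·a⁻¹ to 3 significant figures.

r_corr = 5.85 g·m⁻²·a⁻¹

zinc: f(T) = +0.038·(T−10) [T≤10 °C] = -0.6118
  SO₂ term: 0.0129·11.5^0.44·exp(0.046·63-0.6118) = 0.3717
  Cl⁻ term: 0.0175·302.5^0.57·exp(0.008·63+0.085·-6.1) = 0.4475
  sum: 0.3717 + 0.4475 → r_corr = 0.8191 μm/a
Convert to mass loss: 0.8191 μm/a × 7.14 g/cm³ = 5.849 g·m⁻²·a⁻¹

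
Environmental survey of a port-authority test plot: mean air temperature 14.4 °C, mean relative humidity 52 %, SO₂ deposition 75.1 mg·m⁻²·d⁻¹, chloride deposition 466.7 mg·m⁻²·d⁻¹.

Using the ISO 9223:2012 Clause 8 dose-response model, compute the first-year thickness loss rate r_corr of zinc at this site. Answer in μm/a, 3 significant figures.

zinc: f(T) = -0.071·(T−10) [T>10 °C] = -0.3124
  sulphur-dioxide contribution → 0.6903 μm/a
  chloride contribution → 2.997 μm/a
  total first-year rate 3.687 μm/a

r_corr = 3.69 μm/a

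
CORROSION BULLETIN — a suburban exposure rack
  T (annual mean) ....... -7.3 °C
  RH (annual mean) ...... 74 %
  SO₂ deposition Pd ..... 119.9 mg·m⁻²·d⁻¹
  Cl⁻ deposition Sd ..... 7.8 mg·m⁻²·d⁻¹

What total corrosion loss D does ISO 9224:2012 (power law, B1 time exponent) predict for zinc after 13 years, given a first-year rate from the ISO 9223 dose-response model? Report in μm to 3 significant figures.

D(13) = 13.7 μm

zinc: T≤10 °C ⇒ hinge +0.038·(-7.3−10) = -0.6574
  Pd branch = 0.0129·Pd^0.44·e^(0.046·RH+f) = 1.652 μm/a
  Sd branch = 0.0175·Sd^0.57·e^(0.008·RH+0.085·T) = 0.05485 μm/a
  r_corr = 1.652 + 0.05485 = 1.707 μm/a
ISO 9224: D(t) = r_corr · t^b with b = 0.813 (zinc, B1)
  D(13) = 1.707 × 13^0.813 = 1.707 × 8.047 = 13.74 μm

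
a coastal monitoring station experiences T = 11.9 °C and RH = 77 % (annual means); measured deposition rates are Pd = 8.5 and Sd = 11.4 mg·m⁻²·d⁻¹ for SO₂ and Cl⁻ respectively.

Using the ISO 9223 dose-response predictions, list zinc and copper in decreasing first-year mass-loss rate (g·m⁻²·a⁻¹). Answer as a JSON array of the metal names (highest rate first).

["copper", "zinc"]

zinc: T>10 °C ⇒ hinge -0.071·(11.9−10) = -0.1349
  sulphur-dioxide contribution → 0.9982 μm/a
  chloride contribution → 0.3567 μm/a
  total first-year rate 1.355 μm/a
  mass loss = 1.355 μm/a × 7.14 g/cm³ = 9.674 g·m⁻²·a⁻¹
copper: temperature factor f = -0.080·(1.9) = -0.1520
  sulphur-dioxide contribution → 0.7463 μm/a
  chloride contribution → 0.5665 μm/a
  ⇒ r_corr(copper) = 1.313 μm/a
  mass loss = 1.313 μm/a × 8.96 g/cm³ = 11.76 g·m⁻²·a⁻¹
Ordering by g·m⁻²·a⁻¹: copper (11.8) > zinc (9.67)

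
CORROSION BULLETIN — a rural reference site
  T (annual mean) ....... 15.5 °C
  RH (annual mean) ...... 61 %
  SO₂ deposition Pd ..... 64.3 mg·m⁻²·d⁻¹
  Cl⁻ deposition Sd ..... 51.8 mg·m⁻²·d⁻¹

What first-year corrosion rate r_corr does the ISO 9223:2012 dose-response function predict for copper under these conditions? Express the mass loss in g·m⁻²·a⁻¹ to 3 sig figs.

r_corr = 8.42 g·m⁻²·a⁻¹

copper: temperature factor f = -0.080·(5.5) = -0.4400
  sulphur-dioxide contribution → 0.3684 μm/a
  chloride contribution → 0.5717 μm/a
  ⇒ r_corr(copper) = 0.9401 μm/a
Convert to mass loss: 0.9401 μm/a × 8.96 g/cm³ = 8.423 g·m⁻²·a⁻¹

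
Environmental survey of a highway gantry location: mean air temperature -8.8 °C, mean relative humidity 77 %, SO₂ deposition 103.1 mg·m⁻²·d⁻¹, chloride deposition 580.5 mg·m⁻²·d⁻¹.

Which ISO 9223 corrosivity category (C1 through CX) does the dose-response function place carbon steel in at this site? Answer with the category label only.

carbon steel: temperature factor f = +0.150·(-18.8) = -2.8200
  sulphur-dioxide contribution → 5.482 μm/a
  chloride contribution → 47.08 μm/a
  ⇒ r_corr(carbon steel) = 52.56 μm/a
ISO 9223 Table 2 (carbon steel): 50 < 52.6 ≤ 80 μm/a ⇒ C4

C4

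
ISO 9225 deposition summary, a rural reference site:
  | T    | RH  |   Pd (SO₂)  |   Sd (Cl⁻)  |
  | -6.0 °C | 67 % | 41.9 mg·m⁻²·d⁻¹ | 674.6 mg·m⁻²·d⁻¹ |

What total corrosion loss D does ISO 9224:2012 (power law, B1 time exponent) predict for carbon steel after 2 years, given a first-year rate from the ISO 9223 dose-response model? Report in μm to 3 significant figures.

D(2) = 65.9 μm

carbon steel: temperature factor f = +0.150·(-16.0) = -2.4000
  Pd branch = 1.77·Pd^0.52·e^(0.02·RH+f) = 4.277 μm/a
  Sd branch = 0.102·Sd^0.62·e^(0.033·RH+0.04·T) = 41.55 μm/a
  sum: 4.277 + 41.55 → r_corr = 45.83 μm/a
Power-law: D(2) = r_corr · 2^0.523
  D(2) = 45.83 × 2^0.523 = 45.83 × 1.437 = 65.86 μm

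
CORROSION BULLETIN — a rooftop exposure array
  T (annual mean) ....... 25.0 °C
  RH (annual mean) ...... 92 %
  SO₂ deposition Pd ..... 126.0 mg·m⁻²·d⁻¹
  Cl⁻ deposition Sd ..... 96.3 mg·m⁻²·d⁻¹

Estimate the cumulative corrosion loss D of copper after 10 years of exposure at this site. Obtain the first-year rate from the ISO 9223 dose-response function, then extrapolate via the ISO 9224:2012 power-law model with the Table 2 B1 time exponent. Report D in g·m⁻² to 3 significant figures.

copper: f(T) = -0.080·(T−10) [T>10 °C] = -1.2000
  Pd branch = 0.0053·Pd^0.26·e^(0.059·RH+f) = 1.278 μm/a
  Cl⁻ term: 0.01025·96.3^0.27·exp(0.036·92+0.049·25.0) = 3.286
  sum: 1.278 + 3.286 → r_corr = 4.564 μm/a
ISO 9224: D(t) = r_corr · t^b with b = 0.667 (copper, B1)
  D(10) = 4.564 × 10^0.667 = 4.564 × 4.645 = 21.2 μm
  Mass loss = 21.2 μm × 8.96 g/cm³ = 190 g·m⁻²

D(10) = 190 g·m⁻²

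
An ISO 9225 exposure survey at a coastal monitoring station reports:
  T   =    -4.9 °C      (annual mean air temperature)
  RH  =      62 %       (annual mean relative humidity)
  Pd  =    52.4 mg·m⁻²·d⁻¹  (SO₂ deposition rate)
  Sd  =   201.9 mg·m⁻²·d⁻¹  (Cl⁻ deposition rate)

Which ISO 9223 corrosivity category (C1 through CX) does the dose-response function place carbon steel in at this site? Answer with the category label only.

C2

carbon steel: T≤10 °C ⇒ hinge +0.150·(-4.9−10) = -2.2350
  sulphur-dioxide contribution → 5.127 μm/a
  chloride contribution → 17.43 μm/a
  total first-year rate 22.55 μm/a
22.6 μm/a falls in (1.3, 25] for carbon steel → category C2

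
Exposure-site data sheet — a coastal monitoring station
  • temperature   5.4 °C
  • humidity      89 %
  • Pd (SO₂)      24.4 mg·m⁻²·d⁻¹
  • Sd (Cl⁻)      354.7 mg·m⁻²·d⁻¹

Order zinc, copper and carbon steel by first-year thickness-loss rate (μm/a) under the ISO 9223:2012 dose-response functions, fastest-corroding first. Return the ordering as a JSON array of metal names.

zinc: T≤10 °C ⇒ hinge +0.038·(5.4−10) = -0.1748
  Pd branch = 0.0129·Pd^0.44·e^(0.046·RH+f) = 2.649 μm/a
  Cl⁻ term: 0.0175·354.7^0.57·exp(0.008·89+0.085·5.4) = 1.603
  r_corr = 2.649 + 1.603 = 4.253 μm/a
copper: f(T) = +0.126·(T−10) [T≤10 °C] = -0.5796
  Pd branch = 0.0053·Pd^0.26·e^(0.059·RH+f) = 1.299 μm/a
  Cl⁻ term: 0.01025·354.7^0.27·exp(0.036·89+0.049·5.4) = 1.605
  r_corr = 1.299 + 1.605 = 2.905 μm/a
carbon steel: T≤10 °C ⇒ hinge +0.150·(5.4−10) = -0.6900
  SO₂ term: 1.77·24.4^0.52·exp(0.02·89-0.6900) = 27.72
  Cl⁻ term: 0.102·354.7^0.62·exp(0.033·89+0.04·5.4) = 90.96
  r_corr = 27.72 + 90.96 = 118.7 μm/a
Ordering by μm/a: carbon steel (119) > zinc (4.25) > copper (2.9)

["carbon steel", "zinc", "copper"]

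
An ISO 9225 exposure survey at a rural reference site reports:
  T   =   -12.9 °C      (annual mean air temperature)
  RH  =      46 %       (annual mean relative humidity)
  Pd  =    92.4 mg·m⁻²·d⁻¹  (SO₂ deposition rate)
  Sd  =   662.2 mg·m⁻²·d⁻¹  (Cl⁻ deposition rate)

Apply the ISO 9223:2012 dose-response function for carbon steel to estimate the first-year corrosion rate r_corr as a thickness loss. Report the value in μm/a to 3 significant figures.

r_corr = 17.1 μm/a

carbon steel: T≤10 °C ⇒ hinge +0.150·(-12.9−10) = -3.4350
  Pd branch = 1.77·Pd^0.52·e^(0.02·RH+f) = 1.506 μm/a
  Cl⁻ term: 0.102·662.2^0.62·exp(0.033·46+0.04·-12.9) = 15.59
  r_corr = 1.506 + 15.59 = 17.09 μm/a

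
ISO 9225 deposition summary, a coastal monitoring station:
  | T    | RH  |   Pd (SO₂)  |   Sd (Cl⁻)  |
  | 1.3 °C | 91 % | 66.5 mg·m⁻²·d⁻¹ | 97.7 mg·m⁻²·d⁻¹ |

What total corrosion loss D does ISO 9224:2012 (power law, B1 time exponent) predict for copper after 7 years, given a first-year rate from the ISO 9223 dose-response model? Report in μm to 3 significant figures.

copper: f(T) = +0.126·(T−10) [T≤10 °C] = -1.0962
  sulphur-dioxide contribution → 1.132 μm/a
  chloride contribution → 0.9963 μm/a
  ⇒ r_corr(copper) = 2.128 μm/a
Long-term exponent b (ISO 9224 Table 2, B1) = 0.667
  D(7) = 2.128 × 7^0.667 = 2.128 × 3.662 = 7.793 μm

D(7) = 7.79 μm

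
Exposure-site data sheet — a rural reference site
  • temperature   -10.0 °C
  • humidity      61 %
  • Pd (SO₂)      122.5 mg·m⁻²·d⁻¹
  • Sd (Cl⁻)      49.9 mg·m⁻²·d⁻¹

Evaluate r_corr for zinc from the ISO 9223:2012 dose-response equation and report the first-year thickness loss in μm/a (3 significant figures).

zinc: T≤10 °C ⇒ hinge +0.038·(-10.0−10) = -0.7600
  Pd branch = 0.0129·Pd^0.44·e^(0.046·RH+f) = 0.8278 μm/a
  Sd branch = 0.0175·Sd^0.57·e^(0.008·RH+0.085·T) = 0.1132 μm/a
  r_corr = 0.8278 + 0.1132 = 0.941 μm/a

r_corr = 0.941 μm/a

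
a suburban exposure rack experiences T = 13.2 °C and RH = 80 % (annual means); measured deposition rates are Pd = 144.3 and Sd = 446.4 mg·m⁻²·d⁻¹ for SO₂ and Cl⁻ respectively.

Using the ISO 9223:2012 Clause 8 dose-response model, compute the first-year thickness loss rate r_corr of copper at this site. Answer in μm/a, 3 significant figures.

r_corr = 3.49 μm/a

copper: f(T) = -0.080·(T−10) [T>10 °C] = -0.2560
  sulphur-dioxide contribution → 1.676 μm/a
  chloride contribution → 1.811 μm/a
  total first-year rate 3.487 μm/a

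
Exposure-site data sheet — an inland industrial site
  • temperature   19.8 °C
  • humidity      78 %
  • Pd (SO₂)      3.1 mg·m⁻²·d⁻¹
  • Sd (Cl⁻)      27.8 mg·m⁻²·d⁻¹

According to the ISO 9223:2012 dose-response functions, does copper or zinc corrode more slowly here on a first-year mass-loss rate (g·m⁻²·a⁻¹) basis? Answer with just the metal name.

copper: temperature factor f = -0.080·(9.8) = -0.7840
  sulphur-dioxide contribution → 0.3237 μm/a
  chloride contribution → 1.1 μm/a
  ⇒ r_corr(copper) = 1.424 μm/a
  mass loss = 1.424 μm/a × 8.96 g/cm³ = 12.76 g·m⁻²·a⁻¹
zinc: T>10 °C ⇒ hinge -0.071·(19.8−10) = -0.6958
  sulphur-dioxide contribution → 0.3827 μm/a
  chloride contribution → 1.17 μm/a
  ⇒ r_corr(zinc) = 1.552 μm/a
  mass loss = 1.552 μm/a × 7.14 g/cm³ = 11.08 g·m⁻²·a⁻¹
Ordering by g·m⁻²·a⁻¹: copper (12.8) > zinc (11.1)

zinc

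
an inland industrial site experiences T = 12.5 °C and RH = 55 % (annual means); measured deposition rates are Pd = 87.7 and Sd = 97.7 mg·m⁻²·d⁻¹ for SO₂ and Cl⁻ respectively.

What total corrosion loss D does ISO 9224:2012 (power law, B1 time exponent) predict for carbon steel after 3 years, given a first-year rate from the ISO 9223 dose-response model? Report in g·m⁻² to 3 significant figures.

D(3) = 910 g·m⁻²

carbon steel: f(T) = -0.054·(T−10) [T>10 °C] = -0.1350
  sulphur-dioxide contribution → 47.58 μm/a
  chloride contribution → 17.69 μm/a
  ⇒ r_corr(carbon steel) = 65.27 μm/a
Long-term exponent b (ISO 9224 Table 2, B1) = 0.523
  D(3) = 65.27 × 3^0.523 = 65.27 × 1.776 = 115.9 μm
  Mass loss = 115.9 μm × 7.85 g/cm³ = 910.2 g·m⁻²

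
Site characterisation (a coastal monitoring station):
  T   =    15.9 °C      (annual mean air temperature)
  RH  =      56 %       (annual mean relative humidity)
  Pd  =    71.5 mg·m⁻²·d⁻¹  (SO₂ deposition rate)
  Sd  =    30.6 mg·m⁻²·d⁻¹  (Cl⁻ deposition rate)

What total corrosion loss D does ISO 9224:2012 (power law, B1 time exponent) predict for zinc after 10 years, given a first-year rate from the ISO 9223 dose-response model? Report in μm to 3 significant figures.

zinc: temperature factor f = -0.071·(5.9) = -0.4189
  Pd branch = 0.0129·Pd^0.44·e^(0.046·RH+f) = 0.73 μm/a
  Cl⁻ term: 0.0175·30.6^0.57·exp(0.008·56+0.085·15.9) = 0.7437
  r_corr = 0.73 + 0.7437 = 1.474 μm/a
Power-law: D(10) = r_corr · 10^0.813
  D(10) = 1.474 × 10^0.813 = 1.474 × 6.501 = 9.581 μm

D(10) = 9.58 μm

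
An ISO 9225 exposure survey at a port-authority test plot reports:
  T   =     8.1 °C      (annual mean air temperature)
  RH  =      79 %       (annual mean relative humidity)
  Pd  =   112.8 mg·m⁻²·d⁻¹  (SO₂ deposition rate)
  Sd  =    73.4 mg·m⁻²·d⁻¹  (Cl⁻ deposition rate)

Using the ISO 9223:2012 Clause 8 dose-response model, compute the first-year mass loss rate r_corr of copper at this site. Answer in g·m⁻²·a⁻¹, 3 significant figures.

copper: temperature factor f = +0.126·(-1.9) = -0.2394
  Pd branch = 0.0053·Pd^0.26·e^(0.059·RH+f) = 1.507 μm/a
  Sd branch = 0.01025·Sd^0.27·e^(0.036·RH+0.049·T) = 0.8355 μm/a
  r_corr = 1.507 + 0.8355 = 2.343 μm/a
Convert to mass loss: 2.343 μm/a × 8.96 g/cm³ = 20.99 g·m⁻²·a⁻¹

r_corr = 21.0 g·m⁻²·a⁻¹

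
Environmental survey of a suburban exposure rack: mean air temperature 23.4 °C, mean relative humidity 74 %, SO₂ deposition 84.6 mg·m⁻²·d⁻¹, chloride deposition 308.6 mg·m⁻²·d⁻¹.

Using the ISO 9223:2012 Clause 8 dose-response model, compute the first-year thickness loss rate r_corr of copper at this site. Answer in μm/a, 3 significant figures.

copper: T>10 °C ⇒ hinge -0.080·(23.4−10) = -1.0720
  Pd branch = 0.0053·Pd^0.26·e^(0.059·RH+f) = 0.4529 μm/a
  Cl⁻ term: 0.01025·308.6^0.27·exp(0.036·74+0.049·23.4) = 2.177
  sum: 0.4529 + 2.177 → r_corr = 2.629 μm/a

r_corr = 2.63 μm/a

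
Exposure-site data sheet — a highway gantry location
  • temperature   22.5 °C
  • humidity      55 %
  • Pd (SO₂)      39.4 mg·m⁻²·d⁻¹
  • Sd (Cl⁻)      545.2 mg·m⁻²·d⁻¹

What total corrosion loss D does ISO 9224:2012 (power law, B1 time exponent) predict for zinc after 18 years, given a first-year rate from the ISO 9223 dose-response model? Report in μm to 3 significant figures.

zinc: T>10 °C ⇒ hinge -0.071·(22.5−10) = -0.8875
  Pd branch = 0.0129·Pd^0.44·e^(0.046·RH+f) = 0.3357 μm/a
  Cl⁻ term: 0.0175·545.2^0.57·exp(0.008·55+0.085·22.5) = 6.677
  r_corr = 0.3357 + 6.677 = 7.012 μm/a
ISO 9224: D(t) = r_corr · t^b with b = 0.813 (zinc, B1)
  D(18) = 7.012 × 18^0.813 = 7.012 × 10.48 = 73.52 μm

D(18) = 73.5 μm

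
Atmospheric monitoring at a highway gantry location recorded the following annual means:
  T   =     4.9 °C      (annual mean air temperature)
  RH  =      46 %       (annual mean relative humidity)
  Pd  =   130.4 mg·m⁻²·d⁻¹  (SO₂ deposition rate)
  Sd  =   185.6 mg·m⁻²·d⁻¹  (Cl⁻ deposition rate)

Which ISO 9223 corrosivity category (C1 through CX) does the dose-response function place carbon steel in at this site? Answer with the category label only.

carbon steel: f(T) = +0.150·(T−10) [T≤10 °C] = -0.7650
  sulphur-dioxide contribution → 26.02 μm/a
  chloride contribution → 14.44 μm/a
  total first-year rate 40.45 μm/a
40.5 μm/a falls in (25, 50] for carbon steel → category C3

C3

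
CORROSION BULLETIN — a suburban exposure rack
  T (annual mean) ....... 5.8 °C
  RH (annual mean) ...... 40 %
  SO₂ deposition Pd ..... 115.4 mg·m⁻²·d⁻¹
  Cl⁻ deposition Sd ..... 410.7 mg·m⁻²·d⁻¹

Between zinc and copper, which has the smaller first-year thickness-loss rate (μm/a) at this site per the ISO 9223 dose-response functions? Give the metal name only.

copper

zinc: temperature factor f = +0.038·(-4.2) = -0.1596
  sulphur-dioxide contribution → 0.5594 μm/a
  chloride contribution → 1.219 μm/a
  total first-year rate 1.778 μm/a
copper: f(T) = +0.126·(T−10) [T≤10 °C] = -0.5292
  sulphur-dioxide contribution → 0.1136 μm/a
  chloride contribution → 0.2919 μm/a
  total first-year rate 0.4055 μm/a
Ordering by μm/a: zinc (1.78) > copper (0.406)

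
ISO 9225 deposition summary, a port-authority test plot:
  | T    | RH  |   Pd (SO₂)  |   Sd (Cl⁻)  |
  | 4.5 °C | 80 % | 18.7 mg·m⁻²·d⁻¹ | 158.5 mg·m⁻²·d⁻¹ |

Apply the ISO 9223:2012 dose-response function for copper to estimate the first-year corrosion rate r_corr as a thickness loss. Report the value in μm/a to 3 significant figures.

copper: temperature factor f = +0.126·(-5.5) = -0.6930
  Pd branch = 0.0053·Pd^0.26·e^(0.059·RH+f) = 0.6366 μm/a
  Cl⁻ term: 0.01025·158.5^0.27·exp(0.036·80+0.049·4.5) = 0.8938
  sum: 0.6366 + 0.8938 → r_corr = 1.53 μm/a

r_corr = 1.53 μm/a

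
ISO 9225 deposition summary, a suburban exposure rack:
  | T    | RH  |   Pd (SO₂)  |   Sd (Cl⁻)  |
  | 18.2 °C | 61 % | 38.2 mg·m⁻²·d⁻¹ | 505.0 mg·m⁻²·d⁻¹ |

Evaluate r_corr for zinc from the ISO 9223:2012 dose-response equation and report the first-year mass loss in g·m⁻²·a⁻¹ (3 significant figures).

r_corr = 37.4 g·m⁻²·a⁻¹

zinc: T>10 °C ⇒ hinge -0.071·(18.2−10) = -0.5822
  Pd branch = 0.0129·Pd^0.44·e^(0.046·RH+f) = 0.5922 μm/a
  Cl⁻ term: 0.0175·505.0^0.57·exp(0.008·61+0.085·18.2) = 4.653
  r_corr = 0.5922 + 4.653 = 5.245 μm/a
Convert to mass loss: 5.245 μm/a × 7.14 g/cm³ = 37.45 g·m⁻²·a⁻¹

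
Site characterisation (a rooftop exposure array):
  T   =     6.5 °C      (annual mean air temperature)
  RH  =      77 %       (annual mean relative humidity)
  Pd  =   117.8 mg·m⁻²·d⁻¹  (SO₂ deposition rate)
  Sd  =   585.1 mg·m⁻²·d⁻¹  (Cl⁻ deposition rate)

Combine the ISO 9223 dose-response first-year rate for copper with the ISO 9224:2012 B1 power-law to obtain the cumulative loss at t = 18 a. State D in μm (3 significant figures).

D(18) = 16.3 μm

copper: f(T) = +0.126·(T−10) [T≤10 °C] = -0.4410
  sulphur-dioxide contribution → 1.107 μm/a
  chloride contribution → 1.259 μm/a
  ⇒ r_corr(copper) = 2.366 μm/a
ISO 9224: D(t) = r_corr · t^b with b = 0.667 (copper, B1)
  D(18) = 2.366 × 18^0.667 = 2.366 × 6.875 = 16.27 μm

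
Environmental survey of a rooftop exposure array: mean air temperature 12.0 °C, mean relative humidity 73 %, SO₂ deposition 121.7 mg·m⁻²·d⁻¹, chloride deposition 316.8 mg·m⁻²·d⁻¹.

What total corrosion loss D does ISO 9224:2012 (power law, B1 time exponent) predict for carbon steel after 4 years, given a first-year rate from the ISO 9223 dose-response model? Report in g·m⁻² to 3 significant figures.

D(4) = 2.40e+03 g·m⁻²

carbon steel: f(T) = -0.054·(T−10) [T>10 °C] = -0.1080
  Pd branch = 1.77·Pd^0.52·e^(0.02·RH+f) = 83.08 μm/a
  Cl⁻ term: 0.102·316.8^0.62·exp(0.033·73+0.04·12.0) = 65.13
  r_corr = 83.08 + 65.13 = 148.2 μm/a
Power-law: D(4) = r_corr · 4^0.523
  D(4) = 148.2 × 4^0.523 = 148.2 × 2.065 = 306 μm
  Mass loss = 306 μm × 7.85 g/cm³ = 2402 g·m⁻²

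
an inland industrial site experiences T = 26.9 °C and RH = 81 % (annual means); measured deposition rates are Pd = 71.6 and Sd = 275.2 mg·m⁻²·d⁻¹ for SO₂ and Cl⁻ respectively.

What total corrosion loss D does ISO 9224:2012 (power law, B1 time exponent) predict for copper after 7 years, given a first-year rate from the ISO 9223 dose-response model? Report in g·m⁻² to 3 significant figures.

copper: T>10 °C ⇒ hinge -0.080·(26.9−10) = -1.3520
  sulphur-dioxide contribution → 0.4953 μm/a
  chloride contribution → 3.223 μm/a
  total first-year rate 3.718 μm/a
ISO 9224: D(t) = r_corr · t^b with b = 0.667 (copper, B1)
  D(7) = 3.718 × 7^0.667 = 3.718 × 3.662 = 13.62 μm
  Mass loss = 13.62 μm × 8.96 g/cm³ = 122 g·m⁻²

D(7) = 122 g·m⁻²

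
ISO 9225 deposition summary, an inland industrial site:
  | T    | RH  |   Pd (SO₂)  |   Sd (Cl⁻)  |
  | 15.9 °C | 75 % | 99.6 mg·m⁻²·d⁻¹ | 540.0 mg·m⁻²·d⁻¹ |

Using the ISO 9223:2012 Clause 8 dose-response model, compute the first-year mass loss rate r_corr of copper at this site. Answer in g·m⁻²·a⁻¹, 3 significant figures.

r_corr = 24.5 g·m⁻²·a⁻¹

copper: T>10 °C ⇒ hinge -0.080·(15.9−10) = -0.4720
  sulphur-dioxide contribution → 0.9132 μm/a
  chloride contribution → 1.817 μm/a
  ⇒ r_corr(copper) = 2.731 μm/a
Convert to mass loss: 2.731 μm/a × 8.96 g/cm³ = 24.47 g·m⁻²·a⁻¹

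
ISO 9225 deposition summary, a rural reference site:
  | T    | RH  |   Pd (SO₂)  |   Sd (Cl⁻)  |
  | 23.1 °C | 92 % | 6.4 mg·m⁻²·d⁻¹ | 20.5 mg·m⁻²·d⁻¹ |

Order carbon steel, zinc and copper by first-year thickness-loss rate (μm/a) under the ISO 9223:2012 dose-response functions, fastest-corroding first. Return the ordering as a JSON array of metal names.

carbon steel: T>10 °C ⇒ hinge -0.054·(23.1−10) = -0.7074
  Pd branch = 1.77·Pd^0.52·e^(0.02·RH+f) = 14.42 μm/a
  Sd branch = 0.102·Sd^0.62·e^(0.033·RH+0.04·T) = 34.81 μm/a
  sum: 14.42 + 34.81 → r_corr = 49.23 μm/a
zinc: f(T) = -0.071·(T−10) [T>10 °C] = -0.9301
  SO₂ term: 0.0129·6.4^0.44·exp(0.046·92-0.9301) = 0.7931
  Cl⁻ term: 0.0175·20.5^0.57·exp(0.008·92+0.085·23.1) = 1.456
  r_corr = 0.7931 + 1.456 = 2.249 μm/a
copper: f(T) = -0.080·(T−10) [T>10 °C] = -1.0480
  Pd branch = 0.0053·Pd^0.26·e^(0.059·RH+f) = 0.6856 μm/a
  Cl⁻ term: 0.01025·20.5^0.27·exp(0.036·92+0.049·23.1) = 1.972
  r_corr = 0.6856 + 1.972 = 2.657 μm/a
Ordering by μm/a: carbon steel (49.2) > copper (2.66) > zinc (2.25)

["carbon steel", "copper", "zinc"]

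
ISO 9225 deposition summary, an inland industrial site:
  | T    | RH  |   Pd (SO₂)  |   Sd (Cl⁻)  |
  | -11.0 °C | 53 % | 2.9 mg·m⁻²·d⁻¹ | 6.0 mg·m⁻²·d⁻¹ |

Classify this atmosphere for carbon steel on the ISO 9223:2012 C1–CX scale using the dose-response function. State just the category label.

carbon steel: f(T) = +0.150·(T−10) [T≤10 °C] = -3.1500
  SO₂ term: 1.77·2.9^0.52·exp(0.02·53-3.1500) = 0.3808
  Sd branch = 0.102·Sd^0.62·e^(0.033·RH+0.04·T) = 1.147 μm/a
  r_corr = 0.3808 + 1.147 = 1.528 μm/a
Category bounds: 1.3…25 μm/a bracket r_corr ⇒ C2

C2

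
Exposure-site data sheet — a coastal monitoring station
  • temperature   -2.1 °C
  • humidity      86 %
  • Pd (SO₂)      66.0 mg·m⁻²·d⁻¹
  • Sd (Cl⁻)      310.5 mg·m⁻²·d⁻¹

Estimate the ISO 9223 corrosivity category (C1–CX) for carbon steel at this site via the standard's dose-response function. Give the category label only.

C4

carbon steel: f(T) = +0.150·(T−10) [T≤10 °C] = -1.8150
  Pd branch = 1.77·Pd^0.52·e^(0.02·RH+f) = 14.22 μm/a
  Cl⁻ term: 0.102·310.5^0.62·exp(0.033·86+0.04·-2.1) = 56.2
  sum: 14.22 + 56.2 → r_corr = 70.42 μm/a
ISO 9223 Table 2 (carbon steel): 50 < 70.4 ≤ 80 μm/a ⇒ C4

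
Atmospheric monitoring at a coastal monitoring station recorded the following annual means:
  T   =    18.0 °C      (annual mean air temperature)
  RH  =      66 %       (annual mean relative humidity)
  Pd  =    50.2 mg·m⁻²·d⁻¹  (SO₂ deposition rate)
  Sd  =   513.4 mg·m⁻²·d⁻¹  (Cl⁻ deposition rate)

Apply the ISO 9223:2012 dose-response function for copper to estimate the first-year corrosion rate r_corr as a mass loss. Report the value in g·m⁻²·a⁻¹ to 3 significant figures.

r_corr = 16.3 g·m⁻²·a⁻¹

copper: temperature factor f = -0.080·(8.0) = -0.6400
  sulphur-dioxide contribution → 0.3799 μm/a
  chloride contribution → 1.437 μm/a
  total first-year rate 1.817 μm/a
Convert to mass loss: 1.817 μm/a × 8.96 g/cm³ = 16.28 g·m⁻²·a⁻¹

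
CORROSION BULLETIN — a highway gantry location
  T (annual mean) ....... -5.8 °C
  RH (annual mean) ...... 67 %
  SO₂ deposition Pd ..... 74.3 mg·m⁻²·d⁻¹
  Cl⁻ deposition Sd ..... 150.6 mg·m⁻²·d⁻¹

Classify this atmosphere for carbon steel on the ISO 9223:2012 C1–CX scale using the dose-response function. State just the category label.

C2

carbon steel: T≤10 °C ⇒ hinge +0.150·(-5.8−10) = -2.3700
  SO₂ term: 1.77·74.3^0.52·exp(0.02·67-2.3700) = 5.937
  Cl⁻ term: 0.102·150.6^0.62·exp(0.033·67+0.04·-5.8) = 16.53
  r_corr = 5.937 + 16.53 = 22.47 μm/a
22.5 μm/a falls in (1.3, 25] for carbon steel → category C2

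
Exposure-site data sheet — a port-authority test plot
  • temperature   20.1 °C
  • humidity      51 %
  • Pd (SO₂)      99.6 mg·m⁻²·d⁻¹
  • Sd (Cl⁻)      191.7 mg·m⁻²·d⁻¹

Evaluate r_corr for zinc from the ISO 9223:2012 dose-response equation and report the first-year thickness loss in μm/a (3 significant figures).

zinc: temperature factor f = -0.071·(10.1) = -0.7171
  sulphur-dioxide contribution → 0.498 μm/a
  chloride contribution → 2.906 μm/a
  total first-year rate 3.404 μm/a

r_corr = 3.40 μm/a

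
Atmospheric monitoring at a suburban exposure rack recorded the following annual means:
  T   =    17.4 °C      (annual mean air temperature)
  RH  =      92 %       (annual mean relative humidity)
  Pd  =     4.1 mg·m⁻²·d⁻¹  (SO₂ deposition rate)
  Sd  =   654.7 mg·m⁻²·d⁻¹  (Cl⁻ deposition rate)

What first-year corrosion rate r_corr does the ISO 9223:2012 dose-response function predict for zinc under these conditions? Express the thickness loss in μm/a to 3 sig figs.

zinc: temperature factor f = -0.071·(7.4) = -0.5254
  sulphur-dioxide contribution → 0.9772 μm/a
  chloride contribution → 6.459 μm/a
  ⇒ r_corr(zinc) = 7.436 μm/a

r_corr = 7.44 μm/a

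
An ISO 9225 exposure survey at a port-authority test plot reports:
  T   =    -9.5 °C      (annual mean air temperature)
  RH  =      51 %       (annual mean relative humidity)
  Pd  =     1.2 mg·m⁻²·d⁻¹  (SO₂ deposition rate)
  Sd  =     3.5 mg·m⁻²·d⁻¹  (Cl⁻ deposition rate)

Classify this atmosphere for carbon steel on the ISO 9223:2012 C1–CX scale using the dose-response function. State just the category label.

C1

carbon steel: T≤10 °C ⇒ hinge +0.150·(-9.5−10) = -2.9250
  SO₂ term: 1.77·1.2^0.52·exp(0.02·51-2.9250) = 0.2896
  Sd branch = 0.102·Sd^0.62·e^(0.033·RH+0.04·T) = 0.8162 μm/a
  sum: 0.2896 + 0.8162 → r_corr = 1.106 μm/a
ISO 9223 Table 2 (carbon steel): 0 < 1.11 ≤ 1.3 μm/a ⇒ C1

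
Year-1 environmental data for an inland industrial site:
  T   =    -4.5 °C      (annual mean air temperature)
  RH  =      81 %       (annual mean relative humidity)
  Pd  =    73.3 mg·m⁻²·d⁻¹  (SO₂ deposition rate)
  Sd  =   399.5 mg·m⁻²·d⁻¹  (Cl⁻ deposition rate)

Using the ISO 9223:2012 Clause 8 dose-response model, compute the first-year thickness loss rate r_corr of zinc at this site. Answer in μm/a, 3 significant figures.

r_corr = 2.74 μm/a

zinc: T≤10 °C ⇒ hinge +0.038·(-4.5−10) = -0.5510
  SO₂ term: 0.0129·73.3^0.44·exp(0.046·81-0.5510) = 2.042
  Cl⁻ term: 0.0175·399.5^0.57·exp(0.008·81+0.085·-4.5) = 0.6938
  sum: 2.042 + 0.6938 → r_corr = 2.736 μm/a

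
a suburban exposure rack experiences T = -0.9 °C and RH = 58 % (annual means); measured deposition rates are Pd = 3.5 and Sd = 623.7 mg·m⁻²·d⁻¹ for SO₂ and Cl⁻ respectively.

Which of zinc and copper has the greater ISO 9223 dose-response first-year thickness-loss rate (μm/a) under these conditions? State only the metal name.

zinc: T≤10 °C ⇒ hinge +0.038·(-0.9−10) = -0.4142
  sulphur-dioxide contribution → 0.2132 μm/a
  chloride contribution → 1.01 μm/a
  total first-year rate 1.224 μm/a
copper: T≤10 °C ⇒ hinge +0.126·(-0.9−10) = -1.3734
  sulphur-dioxide contribution → 0.05694 μm/a
  chloride contribution → 0.4498 μm/a
  total first-year rate 0.5067 μm/a
Ordering by μm/a: zinc (1.22) > copper (0.507)

zinc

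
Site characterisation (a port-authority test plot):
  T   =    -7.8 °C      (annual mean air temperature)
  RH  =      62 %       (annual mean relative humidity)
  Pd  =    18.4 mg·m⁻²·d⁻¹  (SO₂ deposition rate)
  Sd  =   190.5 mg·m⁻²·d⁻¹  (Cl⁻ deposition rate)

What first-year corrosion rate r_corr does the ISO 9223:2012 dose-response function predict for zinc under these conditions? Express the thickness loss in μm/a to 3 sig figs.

zinc: temperature factor f = +0.038·(-17.8) = -0.6764
  sulphur-dioxide contribution → 0.4092 μm/a
  chloride contribution → 0.2952 μm/a
  total first-year rate 0.7044 μm/a

r_corr = 0.704 μm/a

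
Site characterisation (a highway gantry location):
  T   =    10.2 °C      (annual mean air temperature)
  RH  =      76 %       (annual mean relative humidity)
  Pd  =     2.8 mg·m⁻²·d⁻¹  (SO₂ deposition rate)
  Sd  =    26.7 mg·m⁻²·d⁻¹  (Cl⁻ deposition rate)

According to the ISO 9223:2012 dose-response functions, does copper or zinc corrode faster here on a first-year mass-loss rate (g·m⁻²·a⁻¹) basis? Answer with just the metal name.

copper: temperature factor f = -0.080·(0.2) = -0.0160
  SO₂ term: 0.0053·2.8^0.26·exp(0.059·76-0.0160) = 0.6039
  Cl⁻ term: 0.01025·26.7^0.27·exp(0.036·76+0.049·10.2) = 0.6327
  sum: 0.6039 + 0.6327 → r_corr = 1.237 μm/a
  mass loss = 1.237 μm/a × 8.96 g/cm³ = 11.08 g·m⁻²·a⁻¹
zinc: temperature factor f = -0.071·(0.2) = -0.0142
  SO₂ term: 0.0129·2.8^0.44·exp(0.046·76-0.0142) = 0.6599
  Cl⁻ term: 0.0175·26.7^0.57·exp(0.008·76+0.085·10.2) = 0.4974
  sum: 0.6599 + 0.4974 → r_corr = 1.157 μm/a
  mass loss = 1.157 μm/a × 7.14 g/cm³ = 8.263 g·m⁻²·a⁻¹
Ordering by g·m⁻²·a⁻¹: copper (11.1) > zinc (8.26)

copper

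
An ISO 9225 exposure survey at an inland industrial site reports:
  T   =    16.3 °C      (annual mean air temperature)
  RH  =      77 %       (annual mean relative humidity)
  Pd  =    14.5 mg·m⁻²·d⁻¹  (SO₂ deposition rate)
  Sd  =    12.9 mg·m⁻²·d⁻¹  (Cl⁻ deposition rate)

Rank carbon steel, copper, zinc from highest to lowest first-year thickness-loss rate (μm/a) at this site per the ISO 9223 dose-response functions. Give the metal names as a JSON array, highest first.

carbon steel: temperature factor f = -0.054·(6.3) = -0.3402
  SO₂ term: 1.77·14.5^0.52·exp(0.02·77-0.3402) = 23.6
  Cl⁻ term: 0.102·12.9^0.62·exp(0.033·77+0.04·16.3) = 12.13
  sum: 23.6 + 12.13 → r_corr = 35.73 μm/a
copper: f(T) = -0.080·(T−10) [T>10 °C] = -0.5040
  SO₂ term: 0.0053·14.5^0.26·exp(0.059·77-0.5040) = 0.603
  Sd branch = 0.01025·Sd^0.27·e^(0.036·RH+0.049·T) = 0.7266 μm/a
  sum: 0.603 + 0.7266 → r_corr = 1.33 μm/a
zinc: temperature factor f = -0.071·(6.3) = -0.4473
  Pd branch = 0.0129·Pd^0.44·e^(0.046·RH+f) = 0.9239 μm/a
  Cl⁻ term: 0.0175·12.9^0.57·exp(0.008·77+0.085·16.3) = 0.5563
  sum: 0.9239 + 0.5563 → r_corr = 1.48 μm/a
Ordering by μm/a: carbon steel (35.7) > zinc (1.48) > copper (1.33)

["carbon steel", "zinc", "copper"]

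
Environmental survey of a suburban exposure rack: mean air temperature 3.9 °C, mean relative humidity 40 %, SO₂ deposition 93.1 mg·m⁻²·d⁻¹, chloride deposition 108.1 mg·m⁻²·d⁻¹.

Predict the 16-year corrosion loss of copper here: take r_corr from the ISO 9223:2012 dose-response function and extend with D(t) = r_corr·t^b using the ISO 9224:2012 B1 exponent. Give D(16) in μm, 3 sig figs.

copper: temperature factor f = +0.126·(-6.1) = -0.7686
  SO₂ term: 0.0053·93.1^0.26·exp(0.059·40-0.7686) = 0.08459
  Cl⁻ term: 0.01025·108.1^0.27·exp(0.036·40+0.049·3.9) = 0.1855
  r_corr = 0.08459 + 0.1855 = 0.27 μm/a
ISO 9224: D(t) = r_corr · t^b with b = 0.667 (copper, B1)
  D(16) = 0.27 × 16^0.667 = 0.27 × 6.355 = 1.716 μm

D(16) = 1.72 μm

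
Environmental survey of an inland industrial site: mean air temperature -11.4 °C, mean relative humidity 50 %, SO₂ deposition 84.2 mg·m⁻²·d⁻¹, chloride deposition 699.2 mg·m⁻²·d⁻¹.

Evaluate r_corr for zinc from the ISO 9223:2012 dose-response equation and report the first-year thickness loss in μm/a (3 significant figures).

r_corr = 0.816 μm/a

zinc: temperature factor f = +0.038·(-21.4) = -0.8132
  Pd branch = 0.0129·Pd^0.44·e^(0.046·RH+f) = 0.4013 μm/a
  Sd branch = 0.0175·Sd^0.57·e^(0.008·RH+0.085·T) = 0.4143 μm/a
  r_corr = 0.4013 + 0.4143 = 0.8156 μm/a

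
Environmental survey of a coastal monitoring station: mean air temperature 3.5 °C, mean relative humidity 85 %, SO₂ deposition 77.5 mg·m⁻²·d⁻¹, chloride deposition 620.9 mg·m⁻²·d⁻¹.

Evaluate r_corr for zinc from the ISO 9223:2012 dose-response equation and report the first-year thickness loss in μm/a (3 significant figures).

r_corr = 5.23 μm/a

zinc: T≤10 °C ⇒ hinge +0.038·(3.5−10) = -0.2470
  sulphur-dioxide contribution → 3.41 μm/a
  chloride contribution → 1.818 μm/a
  ⇒ r_corr(zinc) = 5.228 μm/a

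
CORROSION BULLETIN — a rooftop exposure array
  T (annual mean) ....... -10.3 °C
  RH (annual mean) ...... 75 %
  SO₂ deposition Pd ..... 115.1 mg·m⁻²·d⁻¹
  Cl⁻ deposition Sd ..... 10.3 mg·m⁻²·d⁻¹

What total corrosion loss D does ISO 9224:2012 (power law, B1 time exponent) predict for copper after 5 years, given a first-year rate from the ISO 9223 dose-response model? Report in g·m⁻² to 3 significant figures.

D(5) = 7.62 g·m⁻²

copper: T≤10 °C ⇒ hinge +0.126·(-10.3−10) = -2.5578
  SO₂ term: 0.0053·115.1^0.26·exp(0.059·75-2.5578) = 0.1178
  Cl⁻ term: 0.01025·10.3^0.27·exp(0.036·75+0.049·-10.3) = 0.1728
  r_corr = 0.1178 + 0.1728 = 0.2906 μm/a
ISO 9224: D(t) = r_corr · t^b with b = 0.667 (copper, B1)
  D(5) = 0.2906 × 5^0.667 = 0.2906 × 2.926 = 0.8502 μm
  Mass loss = 0.8502 μm × 8.96 g/cm³ = 7.618 g·m⁻²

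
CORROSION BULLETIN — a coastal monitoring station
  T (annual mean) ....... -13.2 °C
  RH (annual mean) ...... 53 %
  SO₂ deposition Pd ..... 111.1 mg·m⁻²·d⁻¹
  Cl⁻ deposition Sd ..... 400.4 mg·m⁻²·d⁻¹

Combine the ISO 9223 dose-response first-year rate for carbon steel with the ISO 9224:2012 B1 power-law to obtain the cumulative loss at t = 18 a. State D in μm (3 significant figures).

carbon steel: f(T) = +0.150·(T−10) [T≤10 °C] = -3.4800
  sulphur-dioxide contribution → 1.823 μm/a
  chloride contribution → 14.2 μm/a
  ⇒ r_corr(carbon steel) = 16.03 μm/a
ISO 9224: D(t) = r_corr · t^b with b = 0.523 (carbon steel, B1)
  D(18) = 16.03 × 18^0.523 = 16.03 × 4.534 = 72.67 μm

D(18) = 72.7 μm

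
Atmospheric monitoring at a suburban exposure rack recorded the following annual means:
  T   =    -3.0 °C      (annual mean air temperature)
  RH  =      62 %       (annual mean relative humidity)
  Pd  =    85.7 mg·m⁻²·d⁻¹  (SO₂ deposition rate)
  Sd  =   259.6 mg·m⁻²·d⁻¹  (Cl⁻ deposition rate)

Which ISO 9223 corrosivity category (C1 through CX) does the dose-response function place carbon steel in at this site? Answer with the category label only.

C3

carbon steel: f(T) = +0.150·(T−10) [T≤10 °C] = -1.9500
  SO₂ term: 1.77·85.7^0.52·exp(0.02·62-1.9500) = 8.806
  Cl⁻ term: 0.102·259.6^0.62·exp(0.033·62+0.04·-3.0) = 21.97
  sum: 8.806 + 21.97 → r_corr = 30.78 μm/a
30.8 μm/a falls in (25, 50] for carbon steel → category C3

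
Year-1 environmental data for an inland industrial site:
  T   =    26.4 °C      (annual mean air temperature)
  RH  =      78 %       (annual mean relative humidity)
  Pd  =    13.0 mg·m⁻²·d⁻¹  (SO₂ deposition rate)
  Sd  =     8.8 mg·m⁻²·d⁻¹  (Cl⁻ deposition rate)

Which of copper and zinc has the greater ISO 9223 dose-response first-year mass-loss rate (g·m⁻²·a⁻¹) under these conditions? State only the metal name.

copper

copper: T>10 °C ⇒ hinge -0.080·(26.4−10) = -1.3120
  SO₂ term: 0.0053·13.0^0.26·exp(0.059·78-1.3120) = 0.2772
  Cl⁻ term: 0.01025·8.8^0.27·exp(0.036·78+0.049·26.4) = 1.114
  sum: 0.2772 + 1.114 → r_corr = 1.392 μm/a
  mass loss = 1.392 μm/a × 8.96 g/cm³ = 12.47 g·m⁻²·a⁻¹
zinc: T>10 °C ⇒ hinge -0.071·(26.4−10) = -1.1644
  Pd branch = 0.0129·Pd^0.44·e^(0.046·RH+f) = 0.4501 μm/a
  Cl⁻ term: 0.0175·8.8^0.57·exp(0.008·78+0.085·26.4) = 1.064
  r_corr = 0.4501 + 1.064 = 1.514 μm/a
  mass loss = 1.514 μm/a × 7.14 g/cm³ = 10.81 g·m⁻²·a⁻¹
Ordering by g·m⁻²·a⁻¹: copper (12.5) > zinc (10.8)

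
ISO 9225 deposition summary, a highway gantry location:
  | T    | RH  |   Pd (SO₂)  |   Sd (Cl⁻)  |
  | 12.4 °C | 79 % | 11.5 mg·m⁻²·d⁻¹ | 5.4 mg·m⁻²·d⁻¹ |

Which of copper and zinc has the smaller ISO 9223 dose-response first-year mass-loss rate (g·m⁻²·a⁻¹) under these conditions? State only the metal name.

copper: T>10 °C ⇒ hinge -0.080·(12.4−10) = -0.1920
  sulphur-dioxide contribution → 0.8728 μm/a
  chloride contribution → 0.5099 μm/a
  total first-year rate 1.383 μm/a
  mass loss = 1.383 μm/a × 8.96 g/cm³ = 12.39 g·m⁻²·a⁻¹
zinc: T>10 °C ⇒ hinge -0.071·(12.4−10) = -0.1704
  sulphur-dioxide contribution → 1.206 μm/a
  chloride contribution → 0.247 μm/a
  ⇒ r_corr(zinc) = 1.453 μm/a
  mass loss = 1.453 μm/a × 7.14 g/cm³ = 10.38 g·m⁻²·a⁻¹
Ordering by g·m⁻²·a⁻¹: copper (12.4) > zinc (10.4)

zinc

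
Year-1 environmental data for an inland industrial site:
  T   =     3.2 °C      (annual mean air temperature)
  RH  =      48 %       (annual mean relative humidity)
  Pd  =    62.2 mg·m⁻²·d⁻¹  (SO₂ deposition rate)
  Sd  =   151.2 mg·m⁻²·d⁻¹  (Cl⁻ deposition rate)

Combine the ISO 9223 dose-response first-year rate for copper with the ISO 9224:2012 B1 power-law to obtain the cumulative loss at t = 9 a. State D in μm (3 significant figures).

D(9) = 1.62 μm

copper: temperature factor f = +0.126·(-6.8) = -0.8568
  sulphur-dioxide contribution → 0.1118 μm/a
  chloride contribution → 0.2617 μm/a
  ⇒ r_corr(copper) = 0.3735 μm/a
Long-term exponent b (ISO 9224 Table 2, B1) = 0.667
  D(9) = 0.3735 × 9^0.667 = 0.3735 × 4.33 = 1.617 μm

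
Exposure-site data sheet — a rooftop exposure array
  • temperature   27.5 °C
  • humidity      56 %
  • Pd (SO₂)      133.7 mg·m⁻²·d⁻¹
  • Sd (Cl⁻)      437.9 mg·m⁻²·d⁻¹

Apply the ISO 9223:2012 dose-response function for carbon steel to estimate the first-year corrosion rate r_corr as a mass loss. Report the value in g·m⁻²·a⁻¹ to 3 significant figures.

r_corr = 874 g·m⁻²·a⁻¹

carbon steel: temperature factor f = -0.054·(17.5) = -0.9450
  sulphur-dioxide contribution → 26.89 μm/a
  chloride contribution → 84.44 μm/a
  ⇒ r_corr(carbon steel) = 111.3 μm/a
Convert to mass loss: 111.3 μm/a × 7.85 g/cm³ = 873.9 g·m⁻²·a⁻¹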